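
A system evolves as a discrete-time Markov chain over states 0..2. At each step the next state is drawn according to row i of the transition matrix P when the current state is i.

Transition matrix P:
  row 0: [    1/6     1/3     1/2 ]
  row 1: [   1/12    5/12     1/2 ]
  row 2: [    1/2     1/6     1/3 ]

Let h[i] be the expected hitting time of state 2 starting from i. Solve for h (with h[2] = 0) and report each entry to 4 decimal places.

First-step conditioning: h[2] = 0; for i ≠ 2, h[i] = 1 + Σ_k P[i][k]·h[k].
  h[0] = 1 + 1/6·h[0] + 1/3·h[1]
  h[1] = 1 + 1/12·h[0] + 5/12·h[1]
Solving the 2×2 linear system over states ≠ 2 gives exactly h = [2, 2, 0] (h[2] = 0 is the target).

h = [2.0000, 2.0000, 0.0000]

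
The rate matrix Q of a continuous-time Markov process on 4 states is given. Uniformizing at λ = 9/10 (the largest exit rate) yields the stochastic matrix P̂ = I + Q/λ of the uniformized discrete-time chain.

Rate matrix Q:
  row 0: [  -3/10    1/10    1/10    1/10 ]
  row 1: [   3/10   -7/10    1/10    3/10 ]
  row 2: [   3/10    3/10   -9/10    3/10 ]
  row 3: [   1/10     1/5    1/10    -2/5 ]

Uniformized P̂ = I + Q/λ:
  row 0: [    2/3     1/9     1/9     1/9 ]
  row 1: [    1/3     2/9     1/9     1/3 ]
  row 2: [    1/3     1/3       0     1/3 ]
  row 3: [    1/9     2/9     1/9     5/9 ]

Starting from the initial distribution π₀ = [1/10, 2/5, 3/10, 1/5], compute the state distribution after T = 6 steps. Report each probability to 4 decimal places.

π = [0.3926, 0.1899, 0.1000, 0.3175]

t=0: π = [0.1000, 0.4000, 0.3000, 0.2000]
t=1: π = [0.3222, 0.2444, 0.0778, 0.3556]
t=2: π = [0.3617, 0.1951, 0.1025, 0.3407]
t=3: π = [0.3782, 0.1934, 0.0997, 0.3287]
t=4: π = [0.3864, 0.1913, 0.1000, 0.3223]
t=5: π = [0.3905, 0.1904, 0.1000, 0.3191]
t=6: π = [0.3926, 0.1899, 0.1000, 0.3175]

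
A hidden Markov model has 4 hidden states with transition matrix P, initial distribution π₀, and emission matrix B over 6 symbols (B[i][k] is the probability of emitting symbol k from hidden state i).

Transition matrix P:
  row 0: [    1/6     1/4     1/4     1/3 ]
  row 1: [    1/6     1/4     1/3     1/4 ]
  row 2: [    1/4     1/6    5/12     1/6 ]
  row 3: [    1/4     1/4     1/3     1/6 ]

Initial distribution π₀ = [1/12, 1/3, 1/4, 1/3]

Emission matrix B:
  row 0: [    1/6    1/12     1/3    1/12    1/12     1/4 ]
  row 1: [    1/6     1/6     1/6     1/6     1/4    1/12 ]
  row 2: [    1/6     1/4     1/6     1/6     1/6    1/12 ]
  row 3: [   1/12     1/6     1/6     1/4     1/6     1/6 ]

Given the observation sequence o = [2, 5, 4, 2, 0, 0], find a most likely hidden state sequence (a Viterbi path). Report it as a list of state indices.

path = [3, 0, 1, 2, 2, 2]

t=0: δ = [2.778e-02, 5.556e-02, 4.167e-02, 5.556e-02]  (obs o_0=2)
t=1: δ = [3.472e-03, 1.157e-03, 1.543e-03, 2.315e-03]  ψ = [3, 1, 1, 1]  (obs o_1=5)
t=2: δ = [4.823e-05, 2.170e-04, 1.447e-04, 1.929e-04]  ψ = [0, 0, 0, 0]  (obs o_2=4)
t=3: δ = [1.608e-05, 9.042e-06, 1.206e-05, 9.042e-06]  ψ = [3, 1, 1, 1]  (obs o_3=2)
t=4: δ = [5.023e-07, 6.698e-07, 8.372e-07, 4.465e-07]  ψ = [2, 0, 2, 0]  (obs o_4=0)
t=5: δ = [3.489e-08, 2.791e-08, 5.814e-08, 1.395e-08]  ψ = [2, 1, 2, 0]  (obs o_5=0)
backtrack: best end state = 2; path = [3, 0, 1, 2, 2, 2]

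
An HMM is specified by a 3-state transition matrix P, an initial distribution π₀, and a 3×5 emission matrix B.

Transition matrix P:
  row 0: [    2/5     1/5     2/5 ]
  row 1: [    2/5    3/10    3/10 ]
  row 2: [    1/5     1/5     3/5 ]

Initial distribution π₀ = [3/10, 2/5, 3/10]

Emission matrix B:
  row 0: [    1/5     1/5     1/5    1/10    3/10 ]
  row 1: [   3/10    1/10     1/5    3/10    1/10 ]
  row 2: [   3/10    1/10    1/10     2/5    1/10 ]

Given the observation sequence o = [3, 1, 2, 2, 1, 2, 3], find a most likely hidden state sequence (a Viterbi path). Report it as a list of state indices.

path = [1, 0, 0, 0, 0, 0, 2]

t=0: δ = [3.000e-02, 1.200e-01, 1.200e-01]  (obs o_0=3)
t=1: δ = [9.600e-03, 3.600e-03, 7.200e-03]  ψ = [1, 1, 2]  (obs o_1=1)
t=2: δ = [7.680e-04, 3.840e-04, 4.320e-04]  ψ = [0, 0, 2]  (obs o_2=2)
t=3: δ = [6.144e-05, 3.072e-05, 3.072e-05]  ψ = [0, 0, 0]  (obs o_3=2)
t=4: δ = [4.915e-06, 1.229e-06, 2.458e-06]  ψ = [0, 0, 0]  (obs o_4=1)
t=5: δ = [3.932e-07, 1.966e-07, 1.966e-07]  ψ = [0, 0, 0]  (obs o_5=2)
t=6: δ = [1.573e-08, 2.359e-08, 6.291e-08]  ψ = [0, 0, 0]  (obs o_6=3)
backtrack: best end state = 2; path = [1, 0, 0, 0, 0, 0, 2]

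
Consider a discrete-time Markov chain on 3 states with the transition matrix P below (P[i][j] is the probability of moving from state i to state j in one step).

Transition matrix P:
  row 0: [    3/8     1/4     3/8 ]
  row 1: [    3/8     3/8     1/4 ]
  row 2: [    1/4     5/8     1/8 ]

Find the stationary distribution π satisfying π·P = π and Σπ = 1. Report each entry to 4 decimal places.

π = [0.3425, 0.3973, 0.2603]

Balance equations π_j = Σ_i π_i·P[i][j]:
  π_0 = 3/8·π_0 + 3/8·π_1 + 1/4·π_2
  π_1 = 1/4·π_0 + 3/8·π_1 + 5/8·π_2
  normalize: π_0 + π_1 + π_2 = 1
Solving the linear system gives exactly π = [25/73, 29/73, 19/73].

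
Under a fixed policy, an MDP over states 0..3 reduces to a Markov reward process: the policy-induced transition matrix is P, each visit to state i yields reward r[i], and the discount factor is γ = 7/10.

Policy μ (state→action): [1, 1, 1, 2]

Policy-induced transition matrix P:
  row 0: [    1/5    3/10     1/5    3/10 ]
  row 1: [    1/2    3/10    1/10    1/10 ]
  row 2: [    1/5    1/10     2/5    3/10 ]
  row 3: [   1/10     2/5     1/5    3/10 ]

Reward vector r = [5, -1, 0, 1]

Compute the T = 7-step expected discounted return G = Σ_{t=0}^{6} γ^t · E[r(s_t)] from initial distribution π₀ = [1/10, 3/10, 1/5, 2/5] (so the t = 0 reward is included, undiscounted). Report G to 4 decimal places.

G = 3.1620

t=0: π = [0.1000, 0.3000, 0.2000, 0.4000], E[r] = 0.6000, γ^t·E[r] = 0.600000, running G = 0.600000
t=1: π = [0.2500, 0.3000, 0.2100, 0.2400], E[r] = 1.1900, γ^t·E[r] = 0.833000, running G = 1.433000
t=2: π = [0.2660, 0.2820, 0.2120, 0.2400], E[r] = 1.2880, γ^t·E[r] = 0.631120, running G = 2.064120
t=3: π = [0.2606, 0.2816, 0.2142, 0.2436], E[r] = 1.2650, γ^t·E[r] = 0.433895, running G = 2.498015
t=4: π = [0.2601, 0.2815, 0.2147, 0.2437], E[r] = 1.2628, γ^t·E[r] = 0.303189, running G = 2.801204
t=5: π = [0.2601, 0.2814, 0.2148, 0.2437], E[r] = 1.2627, γ^t·E[r] = 0.212223, running G = 3.013426
t=6: π = [0.2601, 0.2814, 0.2148, 0.2437], E[r] = 1.2626, γ^t·E[r] = 0.148544, running G = 3.161970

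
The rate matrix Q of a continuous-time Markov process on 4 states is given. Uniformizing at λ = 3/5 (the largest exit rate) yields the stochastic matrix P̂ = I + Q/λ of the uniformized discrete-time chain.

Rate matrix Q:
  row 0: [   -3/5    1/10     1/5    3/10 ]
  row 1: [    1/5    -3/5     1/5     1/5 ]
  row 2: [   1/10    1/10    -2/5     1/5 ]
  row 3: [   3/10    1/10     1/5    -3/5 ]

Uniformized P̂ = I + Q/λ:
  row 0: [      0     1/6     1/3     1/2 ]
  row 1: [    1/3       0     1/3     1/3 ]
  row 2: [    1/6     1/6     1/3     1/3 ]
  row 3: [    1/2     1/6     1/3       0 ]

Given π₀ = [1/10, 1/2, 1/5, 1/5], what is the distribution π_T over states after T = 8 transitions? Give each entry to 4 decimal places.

π = [0.2432, 0.1429, 0.3333, 0.2806]

t=0: π = [0.1000, 0.5000, 0.2000, 0.2000]
t=1: π = [0.3000, 0.0833, 0.3333, 0.2833]
t=2: π = [0.2250, 0.1528, 0.3333, 0.2889]
t=3: π = [0.2509, 0.1412, 0.3333, 0.2745]
t=4: π = [0.2399, 0.1431, 0.3333, 0.2836]
t=5: π = [0.2451, 0.1428, 0.3333, 0.2788]
t=6: π = [0.2425, 0.1429, 0.3333, 0.2813]
t=7: π = [0.2438, 0.1429, 0.3333, 0.2800]
t=8: π = [0.2432, 0.1429, 0.3333, 0.2806]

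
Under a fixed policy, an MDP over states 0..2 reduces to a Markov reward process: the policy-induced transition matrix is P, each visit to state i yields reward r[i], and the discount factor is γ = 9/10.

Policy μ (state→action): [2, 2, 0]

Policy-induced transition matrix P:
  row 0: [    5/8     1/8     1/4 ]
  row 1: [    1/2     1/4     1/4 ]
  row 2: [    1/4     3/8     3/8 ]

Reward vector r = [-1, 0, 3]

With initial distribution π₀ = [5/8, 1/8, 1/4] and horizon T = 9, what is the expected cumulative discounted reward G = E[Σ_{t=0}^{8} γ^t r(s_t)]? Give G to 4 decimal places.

t=0: π = [0.6250, 0.1250, 0.2500], E[r] = 0.1250, γ^t·E[r] = 0.125000, running G = 0.125000
t=1: π = [0.5156, 0.2031, 0.2813], E[r] = 0.3281, γ^t·E[r] = 0.295313, running G = 0.420313
t=2: π = [0.4941, 0.2207, 0.2852], E[r] = 0.3613, γ^t·E[r] = 0.292676, running G = 0.712988
t=3: π = [0.4905, 0.2239, 0.2856], E[r] = 0.3665, γ^t·E[r] = 0.267146, running G = 0.980134
t=4: π = [0.4899, 0.2244, 0.2857], E[r] = 0.3672, γ^t·E[r] = 0.240932, running G = 1.221066
t=5: π = [0.4898, 0.2245, 0.2857], E[r] = 0.3673, γ^t·E[r] = 0.216904, running G = 1.437970
t=6: π = [0.4898, 0.2245, 0.2857], E[r] = 0.3673, γ^t·E[r] = 0.195222, running G = 1.633192
t=7: π = [0.4898, 0.2245, 0.2857], E[r] = 0.3673, γ^t·E[r] = 0.175701, running G = 1.808892
t=8: π = [0.4898, 0.2245, 0.2857], E[r] = 0.3673, γ^t·E[r] = 0.158131, running G = 1.967023

G = 1.9670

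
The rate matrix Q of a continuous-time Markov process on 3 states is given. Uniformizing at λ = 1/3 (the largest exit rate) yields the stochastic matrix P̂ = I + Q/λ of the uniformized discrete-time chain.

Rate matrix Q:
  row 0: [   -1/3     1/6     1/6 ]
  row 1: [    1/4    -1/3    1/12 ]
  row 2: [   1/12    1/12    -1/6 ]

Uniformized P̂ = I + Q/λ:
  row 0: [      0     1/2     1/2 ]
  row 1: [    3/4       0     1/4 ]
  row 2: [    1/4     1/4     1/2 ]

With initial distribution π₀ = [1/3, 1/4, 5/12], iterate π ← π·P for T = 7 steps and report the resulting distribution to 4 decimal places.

t=0: π = [0.3333, 0.2500, 0.4167]
t=1: π = [0.2917, 0.2708, 0.4375]
t=2: π = [0.3125, 0.2552, 0.4323]
t=3: π = [0.2995, 0.2643, 0.4362]
t=4: π = [0.3073, 0.2588, 0.4339]
t=5: π = [0.3026, 0.2621, 0.4353]
t=6: π = [0.3054, 0.2601, 0.4345]
t=7: π = [0.3037, 0.2613, 0.4350]

π = [0.3037, 0.2613, 0.4350]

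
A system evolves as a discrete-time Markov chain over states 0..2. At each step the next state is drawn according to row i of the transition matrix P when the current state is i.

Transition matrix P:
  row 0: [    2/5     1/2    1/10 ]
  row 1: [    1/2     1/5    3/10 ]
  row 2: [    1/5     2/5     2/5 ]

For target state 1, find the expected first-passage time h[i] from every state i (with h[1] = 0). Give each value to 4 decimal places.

First-step conditioning: h[1] = 0; for i ≠ 1, h[i] = 1 + Σ_k P[i][k]·h[k].
  h[0] = 1 + 2/5·h[0] + 1/10·h[2]
  h[2] = 1 + 1/5·h[0] + 2/5·h[2]
Solving the 2×2 linear system over states ≠ 1 gives exactly h = [35/17, 0, 40/17] (h[1] = 0 is the target).

h = [2.0588, 0.0000, 2.3529]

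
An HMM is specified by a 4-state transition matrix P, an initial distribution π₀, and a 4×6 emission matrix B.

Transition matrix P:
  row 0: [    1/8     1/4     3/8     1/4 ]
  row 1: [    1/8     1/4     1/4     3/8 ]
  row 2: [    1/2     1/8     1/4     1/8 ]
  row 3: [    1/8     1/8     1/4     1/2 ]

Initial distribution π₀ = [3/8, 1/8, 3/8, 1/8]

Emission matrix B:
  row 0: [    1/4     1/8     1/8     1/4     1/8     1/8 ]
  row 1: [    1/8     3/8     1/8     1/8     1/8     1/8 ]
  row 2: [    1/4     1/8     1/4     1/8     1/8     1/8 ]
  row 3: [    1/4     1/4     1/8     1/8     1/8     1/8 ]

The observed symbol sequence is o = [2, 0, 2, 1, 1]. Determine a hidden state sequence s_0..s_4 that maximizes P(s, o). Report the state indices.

t=0: δ = [4.688e-02, 1.562e-02, 9.375e-02, 1.562e-02]  (obs o_0=2)
t=1: δ = [1.172e-02, 1.465e-03, 5.859e-03, 2.930e-03]  ψ = [2, 0, 2, 0]  (obs o_1=0)
t=2: δ = [3.662e-04, 3.662e-04, 1.099e-03, 3.662e-04]  ψ = [2, 0, 0, 0]  (obs o_2=2)
t=3: δ = [6.866e-05, 5.150e-05, 3.433e-05, 4.578e-05]  ψ = [2, 2, 2, 3]  (obs o_3=1)
t=4: δ = [2.146e-06, 6.437e-06, 3.219e-06, 5.722e-06]  ψ = [2, 0, 0, 3]  (obs o_4=1)
backtrack: best end state = 1; path = [2, 0, 2, 0, 1]

path = [2, 0, 2, 0, 1]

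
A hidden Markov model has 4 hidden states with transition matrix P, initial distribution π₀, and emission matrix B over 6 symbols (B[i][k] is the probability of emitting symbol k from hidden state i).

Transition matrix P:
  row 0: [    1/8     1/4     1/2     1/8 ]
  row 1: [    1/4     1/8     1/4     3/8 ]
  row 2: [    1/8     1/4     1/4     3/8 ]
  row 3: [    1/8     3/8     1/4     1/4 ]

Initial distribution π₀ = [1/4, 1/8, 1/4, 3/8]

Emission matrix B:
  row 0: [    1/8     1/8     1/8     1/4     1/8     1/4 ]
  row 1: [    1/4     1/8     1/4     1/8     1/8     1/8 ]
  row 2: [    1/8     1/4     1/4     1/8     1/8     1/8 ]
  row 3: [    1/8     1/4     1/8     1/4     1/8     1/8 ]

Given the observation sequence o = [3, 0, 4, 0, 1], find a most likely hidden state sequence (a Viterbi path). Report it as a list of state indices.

path = [3, 1, 3, 1, 3]

t=0: δ = [6.250e-02, 1.562e-02, 3.125e-02, 9.375e-02]  (obs o_0=3)
t=1: δ = [1.465e-03, 8.789e-03, 3.906e-03, 2.930e-03]  ψ = [3, 3, 0, 3]  (obs o_1=0)
t=2: δ = [2.747e-04, 1.373e-04, 2.747e-04, 4.120e-04]  ψ = [1, 1, 1, 1]  (obs o_2=4)
t=3: δ = [6.437e-06, 3.862e-05, 1.717e-05, 1.287e-05]  ψ = [3, 3, 0, 2]  (obs o_3=0)
t=4: δ = [1.207e-06, 6.035e-07, 2.414e-06, 3.621e-06]  ψ = [1, 1, 1, 1]  (obs o_4=1)
backtrack: best end state = 3; path = [3, 1, 3, 1, 3]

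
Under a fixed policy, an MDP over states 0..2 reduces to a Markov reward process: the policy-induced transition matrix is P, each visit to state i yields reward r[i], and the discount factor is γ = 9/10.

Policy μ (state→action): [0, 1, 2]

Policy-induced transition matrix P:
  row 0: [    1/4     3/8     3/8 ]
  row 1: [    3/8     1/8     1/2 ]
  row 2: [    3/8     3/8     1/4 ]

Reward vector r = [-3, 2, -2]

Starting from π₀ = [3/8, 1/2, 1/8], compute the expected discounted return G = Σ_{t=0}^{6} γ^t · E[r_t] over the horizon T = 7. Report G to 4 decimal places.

G = -5.2970

t=0: π = [0.3750, 0.5000, 0.1250], E[r] = -0.3750, γ^t·E[r] = -0.375000, running G = -0.375000
t=1: π = [0.3281, 0.2500, 0.4219], E[r] = -1.3281, γ^t·E[r] = -1.195313, running G = -1.570313
t=2: π = [0.3340, 0.3125, 0.3535], E[r] = -1.0840, γ^t·E[r] = -0.878027, running G = -2.448340
t=3: π = [0.3333, 0.2969, 0.3699], E[r] = -1.1458, γ^t·E[r] = -0.835253, running G = -3.283593
t=4: π = [0.3333, 0.3008, 0.3659], E[r] = -1.1302, γ^t·E[r] = -0.741536, running G = -4.025129
t=5: π = [0.3333, 0.2998, 0.3669], E[r] = -1.1341, γ^t·E[r] = -0.669683, running G = -4.694812
t=6: π = [0.3333, 0.3000, 0.3666], E[r] = -1.1331, γ^t·E[r] = -0.602196, running G = -5.297008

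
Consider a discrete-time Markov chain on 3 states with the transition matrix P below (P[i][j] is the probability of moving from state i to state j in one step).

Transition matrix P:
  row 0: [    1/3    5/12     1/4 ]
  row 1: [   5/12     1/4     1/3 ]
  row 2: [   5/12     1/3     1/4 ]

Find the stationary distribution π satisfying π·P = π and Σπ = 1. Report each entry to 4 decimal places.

π = [0.3846, 0.3373, 0.2781]

Balance equations π_j = Σ_i π_i·P[i][j]:
  π_0 = 1/3·π_0 + 5/12·π_1 + 5/12·π_2
  π_1 = 5/12·π_0 + 1/4·π_1 + 1/3·π_2
  normalize: π_0 + π_1 + π_2 = 1
Solving the linear system gives exactly π = [5/13, 57/169, 47/169].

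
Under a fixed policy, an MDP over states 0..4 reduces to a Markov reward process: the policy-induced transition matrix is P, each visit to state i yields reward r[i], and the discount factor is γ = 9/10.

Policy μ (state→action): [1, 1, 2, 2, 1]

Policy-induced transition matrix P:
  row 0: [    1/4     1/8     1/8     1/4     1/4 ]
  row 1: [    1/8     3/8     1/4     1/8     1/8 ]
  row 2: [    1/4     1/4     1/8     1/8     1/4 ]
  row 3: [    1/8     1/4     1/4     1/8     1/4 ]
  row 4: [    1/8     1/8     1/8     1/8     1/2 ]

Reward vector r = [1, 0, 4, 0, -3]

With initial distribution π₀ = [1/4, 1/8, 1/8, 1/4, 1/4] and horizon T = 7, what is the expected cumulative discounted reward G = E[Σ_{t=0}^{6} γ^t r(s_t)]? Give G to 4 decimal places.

G = -0.1726

t=0: π = [0.2500, 0.1250, 0.1250, 0.2500, 0.2500], E[r] = 0.0000, γ^t·E[r] = 0.000000, running G = 0.000000
t=1: π = [0.1719, 0.2031, 0.1719, 0.1563, 0.2969], E[r] = -0.0313, γ^t·E[r] = -0.028125, running G = -0.028125
t=2: π = [0.1680, 0.2168, 0.1699, 0.1465, 0.2988], E[r] = -0.0488, γ^t·E[r] = -0.039551, running G = -0.067676
t=3: π = [0.1672, 0.2188, 0.1704, 0.1460, 0.2976], E[r] = -0.0439, γ^t·E[r] = -0.032036, running G = -0.099712
t=4: π = [0.1672, 0.2192, 0.1706, 0.1459, 0.2971], E[r] = -0.0416, γ^t·E[r] = -0.027291, running G = -0.127003
t=5: π = [0.1672, 0.2194, 0.1706, 0.1459, 0.2969], E[r] = -0.0408, γ^t·E[r] = -0.024082, running G = -0.151085
t=6: π = [0.1672, 0.2194, 0.1707, 0.1459, 0.2968], E[r] = -0.0405, γ^t·E[r] = -0.021529, running G = -0.172614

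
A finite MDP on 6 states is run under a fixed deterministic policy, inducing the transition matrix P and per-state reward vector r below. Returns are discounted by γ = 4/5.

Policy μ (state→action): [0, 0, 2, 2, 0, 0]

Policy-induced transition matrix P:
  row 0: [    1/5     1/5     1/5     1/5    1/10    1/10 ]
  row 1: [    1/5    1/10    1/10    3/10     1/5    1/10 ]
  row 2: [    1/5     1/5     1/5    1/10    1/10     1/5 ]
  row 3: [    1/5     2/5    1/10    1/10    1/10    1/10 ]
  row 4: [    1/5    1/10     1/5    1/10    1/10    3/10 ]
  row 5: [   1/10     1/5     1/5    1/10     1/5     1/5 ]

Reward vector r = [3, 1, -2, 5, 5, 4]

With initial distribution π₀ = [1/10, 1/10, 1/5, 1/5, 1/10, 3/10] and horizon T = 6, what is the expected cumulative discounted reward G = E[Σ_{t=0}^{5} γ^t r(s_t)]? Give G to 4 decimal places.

G = 9.4278

t=0: π = [0.1000, 0.1000, 0.2000, 0.2000, 0.1000, 0.3000], E[r] = 2.7000, γ^t·E[r] = 2.700000, running G = 2.700000
t=1: π = [0.1700, 0.2200, 0.1700, 0.1300, 0.1400, 0.1700], E[r] = 2.4200, γ^t·E[r] = 1.936000, running G = 4.636000
t=2: π = [0.1830, 0.1900, 0.1650, 0.1610, 0.1390, 0.1620], E[r] = 2.5570, γ^t·E[r] = 1.636480, running G = 6.272480
t=3: π = [0.1838, 0.1993, 0.1649, 0.1563, 0.1352, 0.1605], E[r] = 2.5204, γ^t·E[r] = 1.290445, running G = 7.562925
t=4: π = [0.1840, 0.1978, 0.1644, 0.1582, 0.1360, 0.1596], E[r] = 2.5302, γ^t·E[r] = 1.036370, running G = 8.599295
t=5: π = [0.1840, 0.1983, 0.1644, 0.1580, 0.1357, 0.1596], E[r] = 2.5285, γ^t·E[r] = 0.828531, running G = 9.427826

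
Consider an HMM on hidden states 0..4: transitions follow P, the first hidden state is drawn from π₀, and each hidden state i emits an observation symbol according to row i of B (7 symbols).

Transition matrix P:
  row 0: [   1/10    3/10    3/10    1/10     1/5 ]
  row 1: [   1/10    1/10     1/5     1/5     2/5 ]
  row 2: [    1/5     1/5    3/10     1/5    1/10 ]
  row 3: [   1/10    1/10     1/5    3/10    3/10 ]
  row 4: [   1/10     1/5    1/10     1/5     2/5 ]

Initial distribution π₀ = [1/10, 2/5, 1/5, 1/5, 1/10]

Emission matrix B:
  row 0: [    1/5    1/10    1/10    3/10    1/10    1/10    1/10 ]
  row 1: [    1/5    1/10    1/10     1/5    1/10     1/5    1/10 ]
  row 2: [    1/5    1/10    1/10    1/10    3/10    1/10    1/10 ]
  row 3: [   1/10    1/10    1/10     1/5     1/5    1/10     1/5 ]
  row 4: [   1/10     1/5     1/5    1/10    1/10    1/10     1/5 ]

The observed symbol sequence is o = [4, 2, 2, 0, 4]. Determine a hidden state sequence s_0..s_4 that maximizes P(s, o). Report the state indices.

path = [1, 4, 4, 1, 2]

t=0: δ = [1.000e-02, 4.000e-02, 6.000e-02, 4.000e-02, 1.000e-02]  (obs o_0=4)
t=1: δ = [1.200e-03, 1.200e-03, 1.800e-03, 1.200e-03, 3.200e-03]  ψ = [2, 2, 2, 2, 1]  (obs o_1=2)
t=2: δ = [3.600e-05, 6.400e-05, 5.400e-05, 6.400e-05, 2.560e-04]  ψ = [2, 4, 2, 4, 4]  (obs o_2=2)
t=3: δ = [5.120e-06, 1.024e-05, 5.120e-06, 5.120e-06, 1.024e-05]  ψ = [4, 4, 4, 4, 4]  (obs o_3=0)
t=4: δ = [1.024e-07, 2.048e-07, 6.144e-07, 4.096e-07, 4.096e-07]  ψ = [1, 4, 1, 1, 1]  (obs o_4=4)
backtrack: best end state = 2; path = [1, 4, 4, 1, 2]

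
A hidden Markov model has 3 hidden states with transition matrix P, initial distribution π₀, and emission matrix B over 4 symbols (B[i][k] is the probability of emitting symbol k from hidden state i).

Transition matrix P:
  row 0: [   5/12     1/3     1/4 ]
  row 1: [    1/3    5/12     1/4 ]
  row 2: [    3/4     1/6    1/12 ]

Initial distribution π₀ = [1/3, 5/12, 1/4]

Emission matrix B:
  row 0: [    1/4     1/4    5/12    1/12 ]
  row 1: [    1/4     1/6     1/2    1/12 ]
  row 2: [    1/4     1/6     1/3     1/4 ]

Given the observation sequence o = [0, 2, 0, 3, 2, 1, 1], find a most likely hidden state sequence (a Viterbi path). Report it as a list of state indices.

path = [1, 1, 1, 2, 0, 0, 0]

t=0: δ = [8.333e-02, 1.042e-01, 6.250e-02]  (obs o_0=0)
t=1: δ = [1.953e-02, 2.170e-02, 8.681e-03]  ψ = [2, 1, 1]  (obs o_1=2)
t=2: δ = [2.035e-03, 2.261e-03, 1.356e-03]  ψ = [0, 1, 1]  (obs o_2=0)
t=3: δ = [8.477e-05, 7.849e-05, 1.413e-04]  ψ = [2, 1, 1]  (obs o_3=3)
t=4: δ = [4.415e-05, 1.635e-05, 7.064e-06]  ψ = [2, 1, 0]  (obs o_4=2)
t=5: δ = [4.599e-06, 2.453e-06, 1.840e-06]  ψ = [0, 0, 0]  (obs o_5=1)
t=6: δ = [4.791e-07, 2.555e-07, 1.916e-07]  ψ = [0, 0, 0]  (obs o_6=1)
backtrack: best end state = 0; path = [1, 1, 1, 2, 0, 0, 0]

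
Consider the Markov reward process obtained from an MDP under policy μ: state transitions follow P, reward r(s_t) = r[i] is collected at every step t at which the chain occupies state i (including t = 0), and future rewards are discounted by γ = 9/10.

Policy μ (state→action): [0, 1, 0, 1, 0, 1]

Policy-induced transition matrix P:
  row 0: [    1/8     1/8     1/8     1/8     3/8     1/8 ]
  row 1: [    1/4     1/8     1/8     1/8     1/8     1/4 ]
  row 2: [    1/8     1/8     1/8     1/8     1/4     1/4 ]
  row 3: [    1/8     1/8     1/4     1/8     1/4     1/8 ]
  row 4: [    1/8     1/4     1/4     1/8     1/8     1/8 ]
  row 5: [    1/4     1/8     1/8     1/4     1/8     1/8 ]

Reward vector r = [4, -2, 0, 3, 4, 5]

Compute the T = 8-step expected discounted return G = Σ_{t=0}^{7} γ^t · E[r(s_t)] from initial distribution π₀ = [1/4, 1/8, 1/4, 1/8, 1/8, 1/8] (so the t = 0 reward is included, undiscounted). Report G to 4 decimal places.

t=0: π = [0.2500, 0.1250, 0.2500, 0.1250, 0.1250, 0.1250], E[r] = 2.2500, γ^t·E[r] = 2.250000, running G = 2.250000
t=1: π = [0.1563, 0.1406, 0.1563, 0.1406, 0.2344, 0.1719], E[r] = 2.5625, γ^t·E[r] = 2.306250, running G = 4.556250
t=2: π = [0.1641, 0.1543, 0.1719, 0.1465, 0.2012, 0.1621], E[r] = 2.4023, γ^t·E[r] = 1.945898, running G = 6.502148
t=3: π = [0.1646, 0.1501, 0.1685, 0.1453, 0.2058, 0.1658], E[r] = 2.4458, γ^t·E[r] = 1.782989, running G = 8.285137
t=4: π = [0.1645, 0.1507, 0.1689, 0.1457, 0.2054, 0.1648], E[r] = 2.4392, γ^t·E[r] = 1.600365, running G = 9.885502
t=5: π = [0.1644, 0.1507, 0.1689, 0.1456, 0.2054, 0.1650], E[r] = 2.4398, γ^t·E[r] = 1.440675, running G = 11.326178
t=6: π = [0.1645, 0.1507, 0.1689, 0.1456, 0.2054, 0.1649], E[r] = 2.4397, γ^t·E[r] = 1.296564, running G = 12.622741
t=7: π = [0.1645, 0.1507, 0.1689, 0.1456, 0.2054, 0.1649], E[r] = 2.4397, γ^t·E[r] = 1.166920, running G = 13.789662

G = 13.7897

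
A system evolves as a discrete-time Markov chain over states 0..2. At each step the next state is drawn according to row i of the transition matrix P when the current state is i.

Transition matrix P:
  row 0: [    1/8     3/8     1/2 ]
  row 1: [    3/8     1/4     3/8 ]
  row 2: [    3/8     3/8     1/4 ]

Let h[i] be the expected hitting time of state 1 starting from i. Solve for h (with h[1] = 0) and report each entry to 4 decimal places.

First-step conditioning: h[1] = 0; for i ≠ 1, h[i] = 1 + Σ_k P[i][k]·h[k].
  h[0] = 1 + 1/8·h[0] + 1/2·h[2]
  h[2] = 1 + 3/8·h[0] + 1/4·h[2]
Solving the 2×2 linear system over states ≠ 1 gives exactly h = [8/3, 0, 8/3] (h[1] = 0 is the target).

h = [2.6667, 0.0000, 2.6667]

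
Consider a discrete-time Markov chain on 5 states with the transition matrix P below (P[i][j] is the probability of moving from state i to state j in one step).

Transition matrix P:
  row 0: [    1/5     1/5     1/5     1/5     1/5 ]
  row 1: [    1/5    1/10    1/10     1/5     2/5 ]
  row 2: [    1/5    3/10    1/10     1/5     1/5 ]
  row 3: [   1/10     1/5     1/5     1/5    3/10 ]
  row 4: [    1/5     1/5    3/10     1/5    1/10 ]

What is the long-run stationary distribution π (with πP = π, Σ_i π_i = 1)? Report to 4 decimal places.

Balance equations π_j = Σ_i π_i·P[i][j]:
  π_0 = 1/5·π_0 + 1/5·π_1 + 1/5·π_2 + 1/10·π_3 + 1/5·π_4
  π_1 = 1/5·π_0 + 1/10·π_1 + 3/10·π_2 + 1/5·π_3 + 1/5·π_4
  π_2 = 1/5·π_0 + 1/10·π_1 + 1/10·π_2 + 1/5·π_3 + 3/10·π_4
  π_3 = 1/5·π_0 + 1/5·π_1 + 1/5·π_2 + 1/5·π_3 + 1/5·π_4
  normalize: π_0 + π_1 + π_2 + π_3 + π_4 = 1
Solving the linear system gives exactly π = [9/50, 1331/6700, 1241/6700, 1/5, 791/3350].

π = [0.1800, 0.1987, 0.1852, 0.2000, 0.2361]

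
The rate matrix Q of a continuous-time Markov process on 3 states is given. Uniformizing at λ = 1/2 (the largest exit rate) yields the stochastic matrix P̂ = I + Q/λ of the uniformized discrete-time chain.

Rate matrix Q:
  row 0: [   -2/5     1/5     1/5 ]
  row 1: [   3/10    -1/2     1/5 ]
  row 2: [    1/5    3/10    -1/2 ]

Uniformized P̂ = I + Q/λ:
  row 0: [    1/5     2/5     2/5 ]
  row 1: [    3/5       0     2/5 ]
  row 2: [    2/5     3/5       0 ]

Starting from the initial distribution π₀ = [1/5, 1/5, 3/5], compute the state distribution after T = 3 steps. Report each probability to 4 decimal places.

t=0: π = [0.2000, 0.2000, 0.6000]
t=1: π = [0.4000, 0.4400, 0.1600]
t=2: π = [0.4080, 0.2560, 0.3360]
t=3: π = [0.3696, 0.3648, 0.2656]

π = [0.3696, 0.3648, 0.2656]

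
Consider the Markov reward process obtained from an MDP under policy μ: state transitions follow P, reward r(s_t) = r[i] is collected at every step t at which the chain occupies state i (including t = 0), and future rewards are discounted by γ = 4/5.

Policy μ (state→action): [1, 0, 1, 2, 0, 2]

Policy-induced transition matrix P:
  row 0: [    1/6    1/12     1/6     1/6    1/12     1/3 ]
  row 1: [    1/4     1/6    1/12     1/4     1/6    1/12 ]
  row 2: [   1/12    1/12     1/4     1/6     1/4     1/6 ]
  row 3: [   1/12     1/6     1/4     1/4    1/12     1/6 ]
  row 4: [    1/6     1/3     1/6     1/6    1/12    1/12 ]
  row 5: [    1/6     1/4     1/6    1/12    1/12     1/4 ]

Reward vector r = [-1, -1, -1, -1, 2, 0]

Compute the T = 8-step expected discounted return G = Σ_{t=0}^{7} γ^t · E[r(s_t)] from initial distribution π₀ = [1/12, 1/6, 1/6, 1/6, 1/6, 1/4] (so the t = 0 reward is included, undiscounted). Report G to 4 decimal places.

G = -1.6334

t=0: π = [0.0833, 0.1667, 0.1667, 0.1667, 0.1667, 0.2500], E[r] = -0.2500, γ^t·E[r] = -0.250000, running G = -0.250000
t=1: π = [0.1528, 0.1944, 0.1806, 0.1736, 0.1250, 0.1736], E[r] = -0.4514, γ^t·E[r] = -0.361111, running G = -0.611111
t=2: π = [0.1534, 0.1742, 0.1800, 0.1829, 0.1296, 0.1800], E[r] = -0.4311, γ^t·E[r] = -0.275926, running G = -0.887037
t=3: π = [0.1509, 0.1755, 0.1824, 0.1814, 0.1278, 0.1819], E[r] = -0.4346, γ^t·E[r] = -0.222494, running G = -1.109531
t=4: π = [0.1510, 0.1754, 0.1824, 0.1813, 0.1284, 0.1817], E[r] = -0.4332, γ^t·E[r] = -0.177450, running G = -1.286981
t=5: π = [0.1510, 0.1754, 0.1824, 0.1812, 0.1283, 0.1817], E[r] = -0.4333, γ^t·E[r] = -0.141990, running G = -1.428971
t=6: π = [0.1510, 0.1754, 0.1823, 0.1813, 0.1283, 0.1817], E[r] = -0.4333, γ^t·E[r] = -0.113590, running G = -1.542561
t=7: π = [0.1510, 0.1754, 0.1823, 0.1813, 0.1283, 0.1817], E[r] = -0.4333, γ^t·E[r] = -0.090873, running G = -1.633434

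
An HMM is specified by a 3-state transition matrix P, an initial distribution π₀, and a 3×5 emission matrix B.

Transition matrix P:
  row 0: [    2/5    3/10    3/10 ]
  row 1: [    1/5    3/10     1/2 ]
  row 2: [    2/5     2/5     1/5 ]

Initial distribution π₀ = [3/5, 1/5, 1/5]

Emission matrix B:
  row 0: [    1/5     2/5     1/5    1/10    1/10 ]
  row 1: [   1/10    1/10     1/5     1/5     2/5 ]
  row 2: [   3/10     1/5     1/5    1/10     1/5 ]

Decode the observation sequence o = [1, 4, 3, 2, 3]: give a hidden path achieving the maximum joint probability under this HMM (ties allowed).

t=0: δ = [2.400e-01, 2.000e-02, 4.000e-02]  (obs o_0=1)
t=1: δ = [9.600e-03, 2.880e-02, 1.440e-02]  ψ = [0, 0, 0]  (obs o_1=4)
t=2: δ = [5.760e-04, 1.728e-03, 1.440e-03]  ψ = [1, 1, 1]  (obs o_2=3)
t=3: δ = [1.152e-04, 1.152e-04, 1.728e-04]  ψ = [2, 2, 1]  (obs o_3=2)
t=4: δ = [6.912e-06, 1.382e-05, 5.760e-06]  ψ = [2, 2, 1]  (obs o_4=3)
backtrack: best end state = 1; path = [0, 1, 1, 2, 1]

path = [0, 1, 1, 2, 1]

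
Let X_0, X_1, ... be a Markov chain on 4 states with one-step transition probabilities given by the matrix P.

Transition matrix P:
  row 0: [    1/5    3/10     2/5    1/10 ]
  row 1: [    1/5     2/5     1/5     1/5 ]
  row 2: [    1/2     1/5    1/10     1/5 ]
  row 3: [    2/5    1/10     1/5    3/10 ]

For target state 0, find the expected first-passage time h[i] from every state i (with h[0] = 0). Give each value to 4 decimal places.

h = [0.0000, 3.3446, 2.4324, 2.6014]

First-step conditioning: h[0] = 0; for i ≠ 0, h[i] = 1 + Σ_k P[i][k]·h[k].
  h[1] = 1 + 2/5·h[1] + 1/5·h[2] + 1/5·h[3]
  h[2] = 1 + 1/5·h[1] + 1/10·h[2] + 1/5·h[3]
  h[3] = 1 + 1/10·h[1] + 1/5·h[2] + 3/10·h[3]
Solving the 3×3 linear system over states ≠ 0 gives exactly h = [0, 495/148, 90/37, 385/148] (h[0] = 0 is the target).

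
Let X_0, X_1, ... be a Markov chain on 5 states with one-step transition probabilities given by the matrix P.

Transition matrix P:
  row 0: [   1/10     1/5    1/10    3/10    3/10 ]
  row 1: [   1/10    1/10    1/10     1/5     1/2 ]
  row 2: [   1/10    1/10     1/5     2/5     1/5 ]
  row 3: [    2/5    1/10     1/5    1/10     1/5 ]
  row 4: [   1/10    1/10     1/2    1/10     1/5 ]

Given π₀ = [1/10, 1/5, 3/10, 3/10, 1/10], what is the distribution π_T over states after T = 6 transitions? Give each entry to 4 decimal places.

t=0: π = [0.1000, 0.2000, 0.3000, 0.3000, 0.1000]
t=1: π = [0.1900, 0.1100, 0.2000, 0.2300, 0.2700]
t=2: π = [0.1690, 0.1190, 0.2510, 0.2090, 0.2520]
t=3: π = [0.1627, 0.1169, 0.2468, 0.2210, 0.2526]
t=4: π = [0.1663, 0.1163, 0.2478, 0.2183, 0.2513]
t=5: π = [0.1655, 0.1166, 0.2471, 0.2192, 0.2515]
t=6: π = [0.1658, 0.1165, 0.2472, 0.2189, 0.2515]

π = [0.1658, 0.1165, 0.2472, 0.2189, 0.2515]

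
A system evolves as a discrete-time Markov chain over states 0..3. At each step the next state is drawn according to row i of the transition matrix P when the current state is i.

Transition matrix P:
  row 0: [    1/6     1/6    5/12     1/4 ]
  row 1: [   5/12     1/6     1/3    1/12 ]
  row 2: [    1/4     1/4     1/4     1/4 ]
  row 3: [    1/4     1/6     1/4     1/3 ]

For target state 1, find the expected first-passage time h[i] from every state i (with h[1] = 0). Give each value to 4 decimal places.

h = [5.1765, 0.0000, 4.8067, 5.2437]

First-step conditioning: h[1] = 0; for i ≠ 1, h[i] = 1 + Σ_k P[i][k]·h[k].
  h[0] = 1 + 1/6·h[0] + 5/12·h[2] + 1/4·h[3]
  h[2] = 1 + 1/4·h[0] + 1/4·h[2] + 1/4·h[3]
  h[3] = 1 + 1/4·h[0] + 1/4·h[2] + 1/3·h[3]
Solving the 3×3 linear system over states ≠ 1 gives exactly h = [88/17, 0, 572/119, 624/119] (h[1] = 0 is the target).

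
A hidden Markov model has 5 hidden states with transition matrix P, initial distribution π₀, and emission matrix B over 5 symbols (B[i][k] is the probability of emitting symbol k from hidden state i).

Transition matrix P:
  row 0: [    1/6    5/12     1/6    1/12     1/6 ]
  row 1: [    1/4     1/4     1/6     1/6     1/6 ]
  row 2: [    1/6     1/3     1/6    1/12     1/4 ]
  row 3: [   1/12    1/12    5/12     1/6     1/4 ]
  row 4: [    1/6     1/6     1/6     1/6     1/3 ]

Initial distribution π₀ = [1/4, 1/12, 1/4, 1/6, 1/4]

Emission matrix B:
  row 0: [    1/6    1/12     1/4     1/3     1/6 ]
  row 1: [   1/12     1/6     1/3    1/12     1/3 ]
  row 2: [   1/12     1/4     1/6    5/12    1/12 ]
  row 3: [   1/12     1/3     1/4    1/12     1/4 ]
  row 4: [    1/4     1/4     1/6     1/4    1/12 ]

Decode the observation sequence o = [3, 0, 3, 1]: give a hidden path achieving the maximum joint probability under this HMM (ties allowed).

path = [2, 4, 4, 4]

t=0: δ = [8.333e-02, 6.944e-03, 1.042e-01, 1.389e-02, 6.250e-02]  (obs o_0=3)
t=1: δ = [2.894e-03, 2.894e-03, 1.447e-03, 8.681e-04, 6.510e-03]  ψ = [2, 0, 2, 4, 2]  (obs o_1=0)
t=2: δ = [3.617e-04, 1.005e-04, 4.521e-04, 9.042e-05, 5.425e-04]  ψ = [4, 0, 4, 4, 4]  (obs o_2=3)
t=3: δ = [7.535e-06, 2.512e-05, 2.261e-05, 3.014e-05, 4.521e-05]  ψ = [4, 0, 4, 4, 4]  (obs o_3=1)
backtrack: best end state = 4; path = [2, 4, 4, 4]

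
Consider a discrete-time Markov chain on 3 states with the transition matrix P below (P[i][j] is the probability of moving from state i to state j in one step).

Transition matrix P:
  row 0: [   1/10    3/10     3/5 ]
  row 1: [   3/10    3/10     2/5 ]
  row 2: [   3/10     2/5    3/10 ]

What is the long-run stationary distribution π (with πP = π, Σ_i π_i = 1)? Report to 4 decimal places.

Balance equations π_j = Σ_i π_i·P[i][j]:
  π_0 = 1/10·π_0 + 3/10·π_1 + 3/10·π_2
  π_1 = 3/10·π_0 + 3/10·π_1 + 2/5·π_2
  normalize: π_0 + π_1 + π_2 = 1
Solving the linear system gives exactly π = [1/4, 15/44, 9/22].

π = [0.2500, 0.3409, 0.4091]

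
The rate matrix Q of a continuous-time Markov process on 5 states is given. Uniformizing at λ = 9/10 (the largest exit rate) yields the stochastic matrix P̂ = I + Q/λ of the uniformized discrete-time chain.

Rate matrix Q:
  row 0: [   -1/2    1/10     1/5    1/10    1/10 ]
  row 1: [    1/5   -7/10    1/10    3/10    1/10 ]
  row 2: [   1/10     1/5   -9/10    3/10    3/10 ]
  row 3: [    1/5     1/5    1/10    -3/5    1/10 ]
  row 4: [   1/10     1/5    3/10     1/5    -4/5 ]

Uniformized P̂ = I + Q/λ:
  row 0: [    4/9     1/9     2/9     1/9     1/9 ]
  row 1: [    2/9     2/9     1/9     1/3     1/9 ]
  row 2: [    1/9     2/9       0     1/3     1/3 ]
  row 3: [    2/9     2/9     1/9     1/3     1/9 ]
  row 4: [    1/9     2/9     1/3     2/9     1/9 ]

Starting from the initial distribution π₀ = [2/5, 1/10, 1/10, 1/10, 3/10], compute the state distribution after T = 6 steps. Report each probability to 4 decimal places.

t=0: π = [0.4000, 0.1000, 0.1000, 0.1000, 0.3000]
t=1: π = [0.2667, 0.1778, 0.2111, 0.2111, 0.1333]
t=2: π = [0.2432, 0.1926, 0.1469, 0.2593, 0.1580]
t=3: π = [0.2424, 0.1952, 0.1569, 0.2617, 0.1438]
t=4: π = [0.2427, 0.1953, 0.1526, 0.2635, 0.1460]
t=5: π = [0.2430, 0.1953, 0.1536, 0.2632, 0.1450]
t=6: π = [0.2430, 0.1952, 0.1533, 0.2632, 0.1452]

π = [0.2430, 0.1952, 0.1533, 0.2632, 0.1452]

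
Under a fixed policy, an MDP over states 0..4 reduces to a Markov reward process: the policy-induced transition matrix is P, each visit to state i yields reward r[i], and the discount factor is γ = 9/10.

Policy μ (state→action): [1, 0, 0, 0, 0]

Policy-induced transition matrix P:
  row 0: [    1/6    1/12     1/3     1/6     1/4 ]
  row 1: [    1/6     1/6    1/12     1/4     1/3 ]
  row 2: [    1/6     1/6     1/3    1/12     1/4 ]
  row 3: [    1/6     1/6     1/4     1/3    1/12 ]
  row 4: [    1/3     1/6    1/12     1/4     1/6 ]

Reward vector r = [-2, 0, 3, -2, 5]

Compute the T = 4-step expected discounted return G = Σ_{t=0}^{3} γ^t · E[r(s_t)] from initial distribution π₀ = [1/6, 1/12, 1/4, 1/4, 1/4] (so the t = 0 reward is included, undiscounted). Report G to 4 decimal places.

t=0: π = [0.1667, 0.0833, 0.2500, 0.2500, 0.2500], E[r] = 1.1667, γ^t·E[r] = 1.166667, running G = 1.166667
t=1: π = [0.2083, 0.1528, 0.2292, 0.2153, 0.1944], E[r] = 0.8125, γ^t·E[r] = 0.731250, running G = 1.897917
t=2: π = [0.1991, 0.1493, 0.2286, 0.2124, 0.2106], E[r] = 0.9161, γ^t·E[r] = 0.742031, running G = 2.639948
t=3: π = [0.2018, 0.1501, 0.2256, 0.2130, 0.2095], E[r] = 0.8948, γ^t·E[r] = 0.652324, running G = 3.292272

G = 3.2923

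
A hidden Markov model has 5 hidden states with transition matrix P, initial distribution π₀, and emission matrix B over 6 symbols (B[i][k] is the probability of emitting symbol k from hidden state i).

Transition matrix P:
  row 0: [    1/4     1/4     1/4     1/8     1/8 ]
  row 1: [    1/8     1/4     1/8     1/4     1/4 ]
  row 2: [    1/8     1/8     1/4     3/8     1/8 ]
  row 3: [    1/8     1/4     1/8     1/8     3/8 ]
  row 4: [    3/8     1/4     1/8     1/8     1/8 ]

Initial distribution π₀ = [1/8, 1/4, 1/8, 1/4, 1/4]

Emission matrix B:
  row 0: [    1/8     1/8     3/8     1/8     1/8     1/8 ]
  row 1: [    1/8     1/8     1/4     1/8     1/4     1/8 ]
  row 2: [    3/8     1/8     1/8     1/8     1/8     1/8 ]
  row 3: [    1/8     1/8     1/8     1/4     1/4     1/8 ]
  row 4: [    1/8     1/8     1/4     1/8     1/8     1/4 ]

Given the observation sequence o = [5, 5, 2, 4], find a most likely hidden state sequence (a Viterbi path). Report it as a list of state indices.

t=0: δ = [1.562e-02, 3.125e-02, 1.562e-02, 3.125e-02, 6.250e-02]  (obs o_0=5)
t=1: δ = [2.930e-03, 1.953e-03, 9.766e-04, 9.766e-04, 2.930e-03]  ψ = [4, 4, 4, 1, 3]  (obs o_1=5)
t=2: δ = [4.120e-04, 1.831e-04, 9.155e-05, 6.104e-05, 1.221e-04]  ψ = [4, 0, 0, 1, 1]  (obs o_2=2)
t=3: δ = [1.287e-05, 2.575e-05, 1.287e-05, 1.287e-05, 6.437e-06]  ψ = [0, 0, 0, 0, 0]  (obs o_3=4)
backtrack: best end state = 1; path = [3, 4, 0, 1]

path = [3, 4, 0, 1]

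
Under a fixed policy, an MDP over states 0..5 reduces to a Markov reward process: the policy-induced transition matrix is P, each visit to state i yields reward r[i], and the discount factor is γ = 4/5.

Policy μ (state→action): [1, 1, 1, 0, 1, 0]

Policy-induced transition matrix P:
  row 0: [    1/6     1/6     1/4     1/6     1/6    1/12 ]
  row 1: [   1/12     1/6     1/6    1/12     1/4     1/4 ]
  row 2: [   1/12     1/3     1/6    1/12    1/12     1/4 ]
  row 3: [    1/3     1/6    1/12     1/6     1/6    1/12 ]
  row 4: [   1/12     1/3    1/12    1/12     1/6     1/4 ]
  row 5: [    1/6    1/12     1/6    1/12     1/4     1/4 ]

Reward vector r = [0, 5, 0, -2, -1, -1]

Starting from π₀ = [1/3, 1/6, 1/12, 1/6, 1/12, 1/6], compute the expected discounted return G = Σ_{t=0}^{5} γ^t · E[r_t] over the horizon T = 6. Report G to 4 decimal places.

G = 1.3195

t=0: π = [0.3333, 0.1667, 0.0833, 0.1667, 0.0833, 0.1667], E[r] = 0.2500, γ^t·E[r] = 0.250000, running G = 0.250000
t=1: π = [0.1667, 0.1806, 0.1736, 0.1250, 0.1875, 0.1667], E[r] = 0.2986, γ^t·E[r] = 0.238889, running G = 0.488889
t=2: π = [0.1424, 0.2130, 0.1545, 0.1076, 0.1811, 0.2014], E[r] = 0.4670, γ^t·E[r] = 0.298889, running G = 0.787778
t=3: π = [0.1389, 0.2058, 0.1545, 0.1042, 0.1883, 0.2083], E[r] = 0.4241, γ^t·E[r] = 0.217160, running G = 1.004938
t=4: π = [0.1383, 0.2064, 0.1539, 0.1036, 0.1883, 0.2095], E[r] = 0.4272, γ^t·E[r] = 0.174984, running G = 1.179923
t=5: π = [0.1382, 0.2062, 0.1539, 0.1035, 0.1885, 0.2097], E[r] = 0.4260, γ^t·E[r] = 0.139598, running G = 1.319521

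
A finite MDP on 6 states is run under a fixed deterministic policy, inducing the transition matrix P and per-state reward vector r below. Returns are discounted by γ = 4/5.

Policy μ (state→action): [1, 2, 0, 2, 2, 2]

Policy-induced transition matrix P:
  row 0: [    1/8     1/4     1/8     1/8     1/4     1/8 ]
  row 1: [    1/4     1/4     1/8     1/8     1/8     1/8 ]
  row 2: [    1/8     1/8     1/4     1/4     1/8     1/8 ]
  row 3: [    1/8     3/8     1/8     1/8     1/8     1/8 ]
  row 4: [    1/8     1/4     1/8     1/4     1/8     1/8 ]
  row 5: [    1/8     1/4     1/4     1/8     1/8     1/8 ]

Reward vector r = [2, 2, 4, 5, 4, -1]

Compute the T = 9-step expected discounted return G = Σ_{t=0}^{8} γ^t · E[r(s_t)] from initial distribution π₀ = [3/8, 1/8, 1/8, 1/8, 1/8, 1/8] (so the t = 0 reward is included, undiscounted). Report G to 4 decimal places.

t=0: π = [0.3750, 0.1250, 0.1250, 0.1250, 0.1250, 0.1250], E[r] = 2.5000, γ^t·E[r] = 2.500000, running G = 2.500000
t=1: π = [0.1406, 0.2500, 0.1563, 0.1563, 0.1719, 0.1250], E[r] = 2.7500, γ^t·E[r] = 2.200000, running G = 4.700000
t=2: π = [0.1563, 0.2500, 0.1602, 0.1660, 0.1426, 0.1250], E[r] = 2.7285, γ^t·E[r] = 1.746250, running G = 6.446250
t=3: π = [0.1563, 0.2507, 0.1606, 0.1628, 0.1445, 0.1250], E[r] = 2.7239, γ^t·E[r] = 1.394625, running G = 7.840875
t=4: π = [0.1563, 0.2503, 0.1607, 0.1631, 0.1445, 0.1250], E[r] = 2.7249, γ^t·E[r] = 1.116125, running G = 8.957000
t=5: π = [0.1563, 0.2503, 0.1607, 0.1632, 0.1445, 0.1250], E[r] = 2.7250, γ^t·E[r] = 0.892920, running G = 9.849920
t=6: π = [0.1563, 0.2503, 0.1607, 0.1632, 0.1445, 0.1250], E[r] = 2.7250, γ^t·E[r] = 0.714335, running G = 10.564255
t=7: π = [0.1563, 0.2503, 0.1607, 0.1632, 0.1445, 0.1250], E[r] = 2.7250, γ^t·E[r] = 0.571467, running G = 11.135722
t=8: π = [0.1563, 0.2503, 0.1607, 0.1632, 0.1445, 0.1250], E[r] = 2.7250, γ^t·E[r] = 0.457174, running G = 11.592896

G = 11.5929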